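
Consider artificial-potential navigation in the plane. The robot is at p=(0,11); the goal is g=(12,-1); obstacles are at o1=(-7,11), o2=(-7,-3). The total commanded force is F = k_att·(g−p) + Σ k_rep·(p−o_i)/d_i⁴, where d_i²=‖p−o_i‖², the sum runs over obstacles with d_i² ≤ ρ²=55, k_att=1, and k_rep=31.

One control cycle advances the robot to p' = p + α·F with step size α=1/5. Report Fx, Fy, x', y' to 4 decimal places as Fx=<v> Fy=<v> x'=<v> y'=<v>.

F_att = 1·(g−p) = 1·(12,-12) = (12.0000,-12.0000)
o1: d²=49 ≤ ρ²=55; F_rep = 31·(7,0)/49² = (0.0904,0.0000)
o2: d²=245 > ρ²=55 → inactive
F = F_att + ΣF_rep = (12.0904,-12.0000)
p' = p + 1/5·F = (2.4181,8.6000)

Fx=12.0904 Fy=-12.0000 x'=2.4181 y'=8.6000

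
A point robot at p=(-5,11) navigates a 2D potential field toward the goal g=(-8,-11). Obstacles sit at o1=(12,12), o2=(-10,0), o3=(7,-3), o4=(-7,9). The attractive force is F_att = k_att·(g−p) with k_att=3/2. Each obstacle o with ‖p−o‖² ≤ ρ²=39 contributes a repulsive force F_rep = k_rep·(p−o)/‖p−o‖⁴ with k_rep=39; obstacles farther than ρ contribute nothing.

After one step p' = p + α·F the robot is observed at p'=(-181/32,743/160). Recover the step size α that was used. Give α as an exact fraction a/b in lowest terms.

α = 1/5

F_att = 3/2·(g−p) = 3/2·(-3,-22) = (-4.5000,-33.0000)
o1: d²=290 > ρ²=39 → inactive
o2: d²=146 > ρ²=39 → inactive
o3: d²=340 > ρ²=39 → inactive
o4: d²=8 ≤ ρ²=39; F_rep = 39·(2,2)/8² = (1.2188,1.2188)
F = F_att + ΣF_rep = (-3.2812,-31.7812)
Δp = p'−p = (-0.6562,-6.3563); α = Δx/Fx = (-21/32) / (-105/32) = 1/5
check: Δy/Fy = (-1017/160) / (-1017/32) = 1/5 ✓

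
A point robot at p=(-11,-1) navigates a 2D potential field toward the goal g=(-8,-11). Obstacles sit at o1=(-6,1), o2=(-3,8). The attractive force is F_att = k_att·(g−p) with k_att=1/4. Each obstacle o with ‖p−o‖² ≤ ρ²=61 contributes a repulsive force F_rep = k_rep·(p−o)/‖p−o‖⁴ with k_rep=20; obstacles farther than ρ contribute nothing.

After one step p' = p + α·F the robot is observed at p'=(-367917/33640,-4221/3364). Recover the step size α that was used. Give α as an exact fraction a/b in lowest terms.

α = 1/10

F_att = 1/4·(g−p) = 1/4·(3,-10) = (0.7500,-2.5000)
o1: d²=29 ≤ ρ²=61; F_rep = 20·(-5,-2)/29² = (-0.1189,-0.0476)
o2: d²=145 > ρ²=61 → inactive
F = F_att + ΣF_rep = (0.6311,-2.5476)
Δp = p'−p = (0.0631,-0.2548); α = Δx/Fx = (2123/33640) / (2123/3364) = 1/10
check: Δy/Fy = (-857/3364) / (-4285/1682) = 1/10 ✓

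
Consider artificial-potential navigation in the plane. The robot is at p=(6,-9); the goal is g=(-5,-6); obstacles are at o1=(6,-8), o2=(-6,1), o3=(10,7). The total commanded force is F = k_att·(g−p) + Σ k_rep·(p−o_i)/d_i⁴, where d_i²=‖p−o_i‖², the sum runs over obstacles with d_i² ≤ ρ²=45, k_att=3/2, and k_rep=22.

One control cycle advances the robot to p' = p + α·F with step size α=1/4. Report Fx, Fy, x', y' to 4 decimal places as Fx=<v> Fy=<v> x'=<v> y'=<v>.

Fx=-16.5000 Fy=-17.5000 x'=1.8750 y'=-13.3750

F_att = 3/2·(g−p) = 3/2·(-11,3) = (-16.5000,4.5000)
o1: d²=1 ≤ ρ²=45; F_rep = 22·(0,-1)/1² = (0.0000,-22.0000)
o2: d²=244 > ρ²=45 → inactive
o3: d²=272 > ρ²=45 → inactive
F = F_att + ΣF_rep = (-16.5000,-17.5000)
p' = p + 1/4·F = (1.8750,-13.3750)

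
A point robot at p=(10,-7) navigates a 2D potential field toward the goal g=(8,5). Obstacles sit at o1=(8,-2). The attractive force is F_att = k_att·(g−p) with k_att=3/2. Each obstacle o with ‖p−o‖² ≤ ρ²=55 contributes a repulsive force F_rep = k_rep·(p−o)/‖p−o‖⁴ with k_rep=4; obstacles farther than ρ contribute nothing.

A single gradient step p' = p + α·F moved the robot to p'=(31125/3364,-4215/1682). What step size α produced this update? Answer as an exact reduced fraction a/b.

α = 1/4

F_att = 3/2·(g−p) = 3/2·(-2,12) = (-3.0000,18.0000)
o1: d²=29 ≤ ρ²=55; F_rep = 4·(2,-5)/29² = (0.0095,-0.0238)
F = F_att + ΣF_rep = (-2.9905,17.9762)
Δp = p'−p = (-0.7476,4.4941); α = Δx/Fx = (-2515/3364) / (-2515/841) = 1/4
check: Δy/Fy = (7559/1682) / (15118/841) = 1/4 ✓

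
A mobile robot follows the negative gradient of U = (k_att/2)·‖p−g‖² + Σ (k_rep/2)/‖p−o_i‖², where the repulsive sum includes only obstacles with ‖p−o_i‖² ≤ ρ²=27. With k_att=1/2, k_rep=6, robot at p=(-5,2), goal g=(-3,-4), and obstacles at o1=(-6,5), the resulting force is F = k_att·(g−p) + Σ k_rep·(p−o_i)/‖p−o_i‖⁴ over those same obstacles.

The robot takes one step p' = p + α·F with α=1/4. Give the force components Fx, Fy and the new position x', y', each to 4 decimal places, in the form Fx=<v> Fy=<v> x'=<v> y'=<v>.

F_att = 1/2·(g−p) = 1/2·(2,-6) = (1.0000,-3.0000)
o1: d²=10 ≤ ρ²=27; F_rep = 6·(1,-3)/10² = (0.0600,-0.1800)
F = F_att + ΣF_rep = (1.0600,-3.1800)
p' = p + 1/4·F = (-4.7350,1.2050)

Fx=1.0600 Fy=-3.1800 x'=-4.7350 y'=1.2050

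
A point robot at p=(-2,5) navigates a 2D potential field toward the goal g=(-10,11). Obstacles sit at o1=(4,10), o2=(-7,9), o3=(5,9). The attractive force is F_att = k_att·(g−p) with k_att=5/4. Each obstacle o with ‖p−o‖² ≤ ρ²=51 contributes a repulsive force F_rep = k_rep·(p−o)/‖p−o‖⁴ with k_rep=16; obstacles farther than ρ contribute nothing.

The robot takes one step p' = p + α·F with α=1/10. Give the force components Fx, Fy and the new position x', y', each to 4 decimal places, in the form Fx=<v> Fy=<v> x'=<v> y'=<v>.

Fx=-9.9524 Fy=7.4619 x'=-2.9952 y'=5.7462

F_att = 5/4·(g−p) = 5/4·(-8,6) = (-10.0000,7.5000)
o1: d²=61 > ρ²=51 → inactive
o2: d²=41 ≤ ρ²=51; F_rep = 16·(5,-4)/41² = (0.0476,-0.0381)
o3: d²=65 > ρ²=51 → inactive
F = F_att + ΣF_rep = (-9.9524,7.4619)
p' = p + 1/10·F = (-2.9952,5.7462)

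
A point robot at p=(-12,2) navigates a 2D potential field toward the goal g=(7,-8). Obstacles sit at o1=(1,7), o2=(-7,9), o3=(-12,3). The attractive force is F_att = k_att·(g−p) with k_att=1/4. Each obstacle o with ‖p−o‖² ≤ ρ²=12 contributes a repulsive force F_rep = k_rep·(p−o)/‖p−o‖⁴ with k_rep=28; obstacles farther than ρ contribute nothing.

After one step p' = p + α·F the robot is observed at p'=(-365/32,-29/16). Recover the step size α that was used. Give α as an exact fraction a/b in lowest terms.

α = 1/8

F_att = 1/4·(g−p) = 1/4·(19,-10) = (4.7500,-2.5000)
o1: d²=194 > ρ²=12 → inactive
o2: d²=74 > ρ²=12 → inactive
o3: d²=1 ≤ ρ²=12; F_rep = 28·(0,-1)/1² = (0.0000,-28.0000)
F = F_att + ΣF_rep = (4.7500,-30.5000)
Δp = p'−p = (0.5938,-3.8125); α = Δx/Fx = (19/32) / (19/4) = 1/8
check: Δy/Fy = (-61/16) / (-61/2) = 1/8 ✓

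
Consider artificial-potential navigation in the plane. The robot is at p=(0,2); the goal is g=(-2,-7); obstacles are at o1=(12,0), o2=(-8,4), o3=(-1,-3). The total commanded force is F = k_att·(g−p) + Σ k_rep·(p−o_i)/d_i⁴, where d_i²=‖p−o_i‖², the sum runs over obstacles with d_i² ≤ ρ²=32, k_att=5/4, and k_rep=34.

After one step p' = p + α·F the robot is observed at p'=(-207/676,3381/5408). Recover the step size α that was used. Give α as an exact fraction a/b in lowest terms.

F_att = 5/4·(g−p) = 5/4·(-2,-9) = (-2.5000,-11.2500)
o1: d²=148 > ρ²=32 → inactive
o2: d²=68 > ρ²=32 → inactive
o3: d²=26 ≤ ρ²=32; F_rep = 34·(1,5)/26² = (0.0503,0.2515)
F = F_att + ΣF_rep = (-2.4497,-10.9985)
Δp = p'−p = (-0.3062,-1.3748); α = Δx/Fx = (-207/676) / (-414/169) = 1/8
check: Δy/Fy = (-7435/5408) / (-7435/676) = 1/8 ✓

α = 1/8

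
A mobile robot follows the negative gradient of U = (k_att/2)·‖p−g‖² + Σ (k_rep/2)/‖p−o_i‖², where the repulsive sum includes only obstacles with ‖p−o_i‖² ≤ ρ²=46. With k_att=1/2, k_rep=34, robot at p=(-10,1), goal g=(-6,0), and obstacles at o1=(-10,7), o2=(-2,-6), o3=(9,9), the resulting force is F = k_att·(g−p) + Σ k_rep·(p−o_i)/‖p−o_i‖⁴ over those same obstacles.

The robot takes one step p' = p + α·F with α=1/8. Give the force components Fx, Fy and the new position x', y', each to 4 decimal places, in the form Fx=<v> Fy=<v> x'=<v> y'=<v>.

F_att = 1/2·(g−p) = 1/2·(4,-1) = (2.0000,-0.5000)
o1: d²=36 ≤ ρ²=46; F_rep = 34·(0,-6)/36² = (0.0000,-0.1574)
o2: d²=113 > ρ²=46 → inactive
o3: d²=425 > ρ²=46 → inactive
F = F_att + ΣF_rep = (2.0000,-0.6574)
p' = p + 1/8·F = (-9.7500,0.9178)

Fx=2.0000 Fy=-0.6574 x'=-9.7500 y'=0.9178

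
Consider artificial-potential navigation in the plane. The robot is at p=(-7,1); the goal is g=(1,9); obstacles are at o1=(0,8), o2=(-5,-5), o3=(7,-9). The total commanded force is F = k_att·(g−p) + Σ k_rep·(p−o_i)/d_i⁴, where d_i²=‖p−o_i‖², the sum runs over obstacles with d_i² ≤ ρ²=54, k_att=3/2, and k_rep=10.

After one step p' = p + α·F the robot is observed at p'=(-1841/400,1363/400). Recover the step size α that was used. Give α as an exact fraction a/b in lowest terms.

F_att = 3/2·(g−p) = 3/2·(8,8) = (12.0000,12.0000)
o1: d²=98 > ρ²=54 → inactive
o2: d²=40 ≤ ρ²=54; F_rep = 10·(-2,6)/40² = (-0.0125,0.0375)
o3: d²=296 > ρ²=54 → inactive
F = F_att + ΣF_rep = (11.9875,12.0375)
Δp = p'−p = (2.3975,2.4075); α = Δx/Fx = (959/400) / (959/80) = 1/5
check: Δy/Fy = (963/400) / (963/80) = 1/5 ✓

α = 1/5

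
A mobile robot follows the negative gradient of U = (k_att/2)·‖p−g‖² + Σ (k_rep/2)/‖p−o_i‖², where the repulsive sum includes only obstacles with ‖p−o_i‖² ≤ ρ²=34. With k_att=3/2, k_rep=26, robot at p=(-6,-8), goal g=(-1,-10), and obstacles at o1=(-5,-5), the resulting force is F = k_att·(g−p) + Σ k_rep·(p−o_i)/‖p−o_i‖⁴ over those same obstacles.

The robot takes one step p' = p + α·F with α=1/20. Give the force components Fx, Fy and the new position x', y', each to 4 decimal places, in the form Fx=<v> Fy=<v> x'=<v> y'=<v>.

F_att = 3/2·(g−p) = 3/2·(5,-2) = (7.5000,-3.0000)
o1: d²=10 ≤ ρ²=34; F_rep = 26·(-1,-3)/10² = (-0.2600,-0.7800)
F = F_att + ΣF_rep = (7.2400,-3.7800)
p' = p + 1/20·F = (-5.6380,-8.1890)

Fx=7.2400 Fy=-3.7800 x'=-5.6380 y'=-8.1890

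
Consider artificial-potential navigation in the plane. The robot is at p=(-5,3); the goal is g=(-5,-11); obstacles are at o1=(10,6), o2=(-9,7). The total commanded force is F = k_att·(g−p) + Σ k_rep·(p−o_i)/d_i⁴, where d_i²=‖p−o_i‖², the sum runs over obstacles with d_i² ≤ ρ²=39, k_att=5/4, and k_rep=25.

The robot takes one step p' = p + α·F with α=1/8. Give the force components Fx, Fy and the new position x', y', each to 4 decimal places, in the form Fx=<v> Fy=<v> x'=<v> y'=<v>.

Fx=0.0977 Fy=-17.5977 x'=-4.9878 y'=0.8003

F_att = 5/4·(g−p) = 5/4·(0,-14) = (0.0000,-17.5000)
o1: d²=234 > ρ²=39 → inactive
o2: d²=32 ≤ ρ²=39; F_rep = 25·(4,-4)/32² = (0.0977,-0.0977)
F = F_att + ΣF_rep = (0.0977,-17.5977)
p' = p + 1/8·F = (-4.9878,0.8003)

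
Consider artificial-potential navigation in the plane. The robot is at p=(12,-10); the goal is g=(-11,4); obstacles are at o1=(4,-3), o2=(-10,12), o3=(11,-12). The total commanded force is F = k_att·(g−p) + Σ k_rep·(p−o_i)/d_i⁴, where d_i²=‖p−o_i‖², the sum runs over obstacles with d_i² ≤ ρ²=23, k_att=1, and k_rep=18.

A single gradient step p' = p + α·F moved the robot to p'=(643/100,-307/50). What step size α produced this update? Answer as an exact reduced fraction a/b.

F_att = 1·(g−p) = 1·(-23,14) = (-23.0000,14.0000)
o1: d²=113 > ρ²=23 → inactive
o2: d²=968 > ρ²=23 → inactive
o3: d²=5 ≤ ρ²=23; F_rep = 18·(1,2)/5² = (0.7200,1.4400)
F = F_att + ΣF_rep = (-22.2800,15.4400)
Δp = p'−p = (-5.5700,3.8600); α = Δx/Fx = (-557/100) / (-557/25) = 1/4
check: Δy/Fy = (193/50) / (386/25) = 1/4 ✓

α = 1/4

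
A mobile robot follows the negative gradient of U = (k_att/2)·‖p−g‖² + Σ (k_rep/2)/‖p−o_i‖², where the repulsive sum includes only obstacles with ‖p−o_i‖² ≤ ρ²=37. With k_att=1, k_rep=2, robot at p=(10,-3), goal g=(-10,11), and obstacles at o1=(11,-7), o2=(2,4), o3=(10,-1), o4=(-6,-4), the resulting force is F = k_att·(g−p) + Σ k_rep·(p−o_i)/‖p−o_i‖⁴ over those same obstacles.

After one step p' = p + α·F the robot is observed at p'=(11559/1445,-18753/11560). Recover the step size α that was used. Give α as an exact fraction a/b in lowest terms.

F_att = 1·(g−p) = 1·(-20,14) = (-20.0000,14.0000)
o1: d²=17 ≤ ρ²=37; F_rep = 2·(-1,4)/17² = (-0.0069,0.0277)
o2: d²=113 > ρ²=37 → inactive
o3: d²=4 ≤ ρ²=37; F_rep = 2·(0,-2)/4² = (0.0000,-0.2500)
o4: d²=257 > ρ²=37 → inactive
F = F_att + ΣF_rep = (-20.0069,13.7777)
Δp = p'−p = (-2.0007,1.3778); α = Δx/Fx = (-2891/1445) / (-5782/289) = 1/10
check: Δy/Fy = (15927/11560) / (15927/1156) = 1/10 ✓

α = 1/10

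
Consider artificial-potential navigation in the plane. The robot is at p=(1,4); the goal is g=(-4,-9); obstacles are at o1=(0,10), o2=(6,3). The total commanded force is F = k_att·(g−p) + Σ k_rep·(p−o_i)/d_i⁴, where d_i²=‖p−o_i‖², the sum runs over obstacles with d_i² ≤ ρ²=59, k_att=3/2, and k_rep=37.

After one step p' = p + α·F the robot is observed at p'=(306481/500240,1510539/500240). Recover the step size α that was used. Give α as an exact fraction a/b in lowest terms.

F_att = 3/2·(g−p) = 3/2·(-5,-13) = (-7.5000,-19.5000)
o1: d²=37 ≤ ρ²=59; F_rep = 37·(1,-6)/37² = (0.0270,-0.1622)
o2: d²=26 ≤ ρ²=59; F_rep = 37·(-5,1)/26² = (-0.2737,0.0547)
F = F_att + ΣF_rep = (-7.7466,-19.6074)
Δp = p'−p = (-0.3873,-0.9804); α = Δx/Fx = (-193759/500240) / (-193759/25012) = 1/20
check: Δy/Fy = (-490421/500240) / (-490421/25012) = 1/20 ✓

α = 1/20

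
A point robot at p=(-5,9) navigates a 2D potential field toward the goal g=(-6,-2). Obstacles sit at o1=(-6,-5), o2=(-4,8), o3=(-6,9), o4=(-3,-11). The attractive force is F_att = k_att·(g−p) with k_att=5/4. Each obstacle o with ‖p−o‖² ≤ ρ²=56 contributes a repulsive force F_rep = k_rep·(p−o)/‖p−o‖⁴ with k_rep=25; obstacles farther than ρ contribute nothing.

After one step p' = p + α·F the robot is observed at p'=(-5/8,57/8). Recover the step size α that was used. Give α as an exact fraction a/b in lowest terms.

α = 1/4

F_att = 5/4·(g−p) = 5/4·(-1,-11) = (-1.2500,-13.7500)
o1: d²=197 > ρ²=56 → inactive
o2: d²=2 ≤ ρ²=56; F_rep = 25·(-1,1)/2² = (-6.2500,6.2500)
o3: d²=1 ≤ ρ²=56; F_rep = 25·(1,0)/1² = (25.0000,0.0000)
o4: d²=404 > ρ²=56 → inactive
F = F_att + ΣF_rep = (17.5000,-7.5000)
Δp = p'−p = (4.3750,-1.8750); α = Δx/Fx = (35/8) / (35/2) = 1/4
check: Δy/Fy = (-15/8) / (-15/2) = 1/4 ✓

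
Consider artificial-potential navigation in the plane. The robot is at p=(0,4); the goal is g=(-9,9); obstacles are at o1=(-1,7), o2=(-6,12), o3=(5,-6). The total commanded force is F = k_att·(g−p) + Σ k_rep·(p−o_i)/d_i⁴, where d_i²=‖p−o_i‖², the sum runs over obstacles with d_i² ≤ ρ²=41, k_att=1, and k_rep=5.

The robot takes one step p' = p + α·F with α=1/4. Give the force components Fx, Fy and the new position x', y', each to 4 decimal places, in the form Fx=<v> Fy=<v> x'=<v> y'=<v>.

Fx=-8.9500 Fy=4.8500 x'=-2.2375 y'=5.2125

F_att = 1·(g−p) = 1·(-9,5) = (-9.0000,5.0000)
o1: d²=10 ≤ ρ²=41; F_rep = 5·(1,-3)/10² = (0.0500,-0.1500)
o2: d²=100 > ρ²=41 → inactive
o3: d²=125 > ρ²=41 → inactive
F = F_att + ΣF_rep = (-8.9500,4.8500)
p' = p + 1/4·F = (-2.2375,5.2125)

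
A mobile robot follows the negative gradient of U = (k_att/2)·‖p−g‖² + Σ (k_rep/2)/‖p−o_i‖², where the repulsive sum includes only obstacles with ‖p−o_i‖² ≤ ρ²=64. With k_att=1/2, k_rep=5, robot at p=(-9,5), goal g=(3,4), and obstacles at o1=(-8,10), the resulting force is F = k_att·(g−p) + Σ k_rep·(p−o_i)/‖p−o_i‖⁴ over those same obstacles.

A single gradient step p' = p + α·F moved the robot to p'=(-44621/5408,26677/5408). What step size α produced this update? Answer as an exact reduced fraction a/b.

α = 1/8

F_att = 1/2·(g−p) = 1/2·(12,-1) = (6.0000,-0.5000)
o1: d²=26 ≤ ρ²=64; F_rep = 5·(-1,-5)/26² = (-0.0074,-0.0370)
F = F_att + ΣF_rep = (5.9926,-0.5370)
Δp = p'−p = (0.7491,-0.0671); α = Δx/Fx = (4051/5408) / (4051/676) = 1/8
check: Δy/Fy = (-363/5408) / (-363/676) = 1/8 ✓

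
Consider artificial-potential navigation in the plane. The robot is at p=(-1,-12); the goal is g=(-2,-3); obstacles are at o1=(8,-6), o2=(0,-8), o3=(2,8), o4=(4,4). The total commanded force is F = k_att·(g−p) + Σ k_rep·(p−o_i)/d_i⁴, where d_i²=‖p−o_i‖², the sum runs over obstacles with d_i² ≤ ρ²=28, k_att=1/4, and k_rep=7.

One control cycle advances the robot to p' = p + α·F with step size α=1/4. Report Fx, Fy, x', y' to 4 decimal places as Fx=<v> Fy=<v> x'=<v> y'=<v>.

F_att = 1/4·(g−p) = 1/4·(-1,9) = (-0.2500,2.2500)
o1: d²=117 > ρ²=28 → inactive
o2: d²=17 ≤ ρ²=28; F_rep = 7·(-1,-4)/17² = (-0.0242,-0.0969)
o3: d²=409 > ρ²=28 → inactive
o4: d²=281 > ρ²=28 → inactive
F = F_att + ΣF_rep = (-0.2742,2.1531)
p' = p + 1/4·F = (-1.0686,-11.4617)

Fx=-0.2742 Fy=2.1531 x'=-1.0686 y'=-11.4617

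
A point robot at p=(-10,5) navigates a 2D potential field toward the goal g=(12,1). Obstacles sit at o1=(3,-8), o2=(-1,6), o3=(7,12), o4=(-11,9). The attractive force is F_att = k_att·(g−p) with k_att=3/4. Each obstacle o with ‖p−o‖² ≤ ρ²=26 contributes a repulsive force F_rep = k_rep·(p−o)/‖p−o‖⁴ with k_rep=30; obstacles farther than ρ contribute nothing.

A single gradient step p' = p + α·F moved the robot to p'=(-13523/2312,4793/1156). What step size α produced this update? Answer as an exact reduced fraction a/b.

F_att = 3/4·(g−p) = 3/4·(22,-4) = (16.5000,-3.0000)
o1: d²=338 > ρ²=26 → inactive
o2: d²=82 > ρ²=26 → inactive
o3: d²=338 > ρ²=26 → inactive
o4: d²=17 ≤ ρ²=26; F_rep = 30·(1,-4)/17² = (0.1038,-0.4152)
F = F_att + ΣF_rep = (16.6038,-3.4152)
Δp = p'−p = (4.1510,-0.8538); α = Δx/Fx = (9597/2312) / (9597/578) = 1/4
check: Δy/Fy = (-987/1156) / (-987/289) = 1/4 ✓

α = 1/4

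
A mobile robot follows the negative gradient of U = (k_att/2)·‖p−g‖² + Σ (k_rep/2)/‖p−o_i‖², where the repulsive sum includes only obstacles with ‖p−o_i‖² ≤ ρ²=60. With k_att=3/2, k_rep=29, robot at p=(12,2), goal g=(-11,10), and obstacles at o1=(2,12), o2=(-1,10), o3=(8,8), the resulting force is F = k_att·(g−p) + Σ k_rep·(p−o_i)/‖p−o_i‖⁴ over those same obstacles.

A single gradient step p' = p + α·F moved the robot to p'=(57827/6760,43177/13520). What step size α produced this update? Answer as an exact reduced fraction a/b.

α = 1/10

F_att = 3/2·(g−p) = 3/2·(-23,8) = (-34.5000,12.0000)
o1: d²=200 > ρ²=60 → inactive
o2: d²=233 > ρ²=60 → inactive
o3: d²=52 ≤ ρ²=60; F_rep = 29·(4,-6)/52² = (0.0429,-0.0643)
F = F_att + ΣF_rep = (-34.4571,11.9357)
Δp = p'−p = (-3.4457,1.1936); α = Δx/Fx = (-23293/6760) / (-23293/676) = 1/10
check: Δy/Fy = (16137/13520) / (16137/1352) = 1/10 ✓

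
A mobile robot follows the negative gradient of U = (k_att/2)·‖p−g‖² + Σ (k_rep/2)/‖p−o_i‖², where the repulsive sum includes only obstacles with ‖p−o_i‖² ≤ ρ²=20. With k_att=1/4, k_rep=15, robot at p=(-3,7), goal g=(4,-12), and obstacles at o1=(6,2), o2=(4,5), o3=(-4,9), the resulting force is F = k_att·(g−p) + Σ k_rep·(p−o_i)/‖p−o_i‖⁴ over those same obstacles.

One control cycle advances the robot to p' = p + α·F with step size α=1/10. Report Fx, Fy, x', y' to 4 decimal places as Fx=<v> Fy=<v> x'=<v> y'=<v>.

F_att = 1/4·(g−p) = 1/4·(7,-19) = (1.7500,-4.7500)
o1: d²=106 > ρ²=20 → inactive
o2: d²=53 > ρ²=20 → inactive
o3: d²=5 ≤ ρ²=20; F_rep = 15·(1,-2)/5² = (0.6000,-1.2000)
F = F_att + ΣF_rep = (2.3500,-5.9500)
p' = p + 1/10·F = (-2.7650,6.4050)

Fx=2.3500 Fy=-5.9500 x'=-2.7650 y'=6.4050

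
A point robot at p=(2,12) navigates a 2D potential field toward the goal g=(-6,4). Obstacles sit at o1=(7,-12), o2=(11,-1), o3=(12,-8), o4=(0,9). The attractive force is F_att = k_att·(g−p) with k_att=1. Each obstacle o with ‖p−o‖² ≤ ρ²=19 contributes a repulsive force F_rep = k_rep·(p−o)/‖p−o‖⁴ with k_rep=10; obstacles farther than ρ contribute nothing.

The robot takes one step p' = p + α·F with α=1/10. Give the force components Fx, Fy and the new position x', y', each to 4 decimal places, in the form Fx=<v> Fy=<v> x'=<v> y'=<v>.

Fx=-7.8817 Fy=-7.8225 x'=1.2118 y'=11.2178

F_att = 1·(g−p) = 1·(-8,-8) = (-8.0000,-8.0000)
o1: d²=601 > ρ²=19 → inactive
o2: d²=250 > ρ²=19 → inactive
o3: d²=500 > ρ²=19 → inactive
o4: d²=13 ≤ ρ²=19; F_rep = 10·(2,3)/13² = (0.1183,0.1775)
F = F_att + ΣF_rep = (-7.8817,-7.8225)
p' = p + 1/10·F = (1.2118,11.2178)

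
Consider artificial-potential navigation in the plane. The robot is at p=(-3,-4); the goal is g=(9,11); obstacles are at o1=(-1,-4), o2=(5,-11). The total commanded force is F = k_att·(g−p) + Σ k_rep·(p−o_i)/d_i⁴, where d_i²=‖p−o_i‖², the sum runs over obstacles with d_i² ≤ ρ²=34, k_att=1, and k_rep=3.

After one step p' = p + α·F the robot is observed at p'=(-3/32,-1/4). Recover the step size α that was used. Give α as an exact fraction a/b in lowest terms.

α = 1/4

F_att = 1·(g−p) = 1·(12,15) = (12.0000,15.0000)
o1: d²=4 ≤ ρ²=34; F_rep = 3·(-2,0)/4² = (-0.3750,0.0000)
o2: d²=113 > ρ²=34 → inactive
F = F_att + ΣF_rep = (11.6250,15.0000)
Δp = p'−p = (2.9062,3.7500); α = Δx/Fx = (93/32) / (93/8) = 1/4
check: Δy/Fy = (15/4) / (15) = 1/4 ✓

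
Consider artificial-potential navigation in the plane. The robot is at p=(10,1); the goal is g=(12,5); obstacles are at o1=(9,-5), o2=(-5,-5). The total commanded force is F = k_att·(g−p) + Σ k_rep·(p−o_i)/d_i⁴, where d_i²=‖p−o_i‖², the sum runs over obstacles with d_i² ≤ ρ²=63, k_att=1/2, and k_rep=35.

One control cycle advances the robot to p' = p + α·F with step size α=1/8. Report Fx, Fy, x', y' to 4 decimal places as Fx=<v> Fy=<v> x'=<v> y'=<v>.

Fx=1.0256 Fy=2.1534 x'=10.1282 y'=1.2692

F_att = 1/2·(g−p) = 1/2·(2,4) = (1.0000,2.0000)
o1: d²=37 ≤ ρ²=63; F_rep = 35·(1,6)/37² = (0.0256,0.1534)
o2: d²=261 > ρ²=63 → inactive
F = F_att + ΣF_rep = (1.0256,2.1534)
p' = p + 1/8·F = (10.1282,1.2692)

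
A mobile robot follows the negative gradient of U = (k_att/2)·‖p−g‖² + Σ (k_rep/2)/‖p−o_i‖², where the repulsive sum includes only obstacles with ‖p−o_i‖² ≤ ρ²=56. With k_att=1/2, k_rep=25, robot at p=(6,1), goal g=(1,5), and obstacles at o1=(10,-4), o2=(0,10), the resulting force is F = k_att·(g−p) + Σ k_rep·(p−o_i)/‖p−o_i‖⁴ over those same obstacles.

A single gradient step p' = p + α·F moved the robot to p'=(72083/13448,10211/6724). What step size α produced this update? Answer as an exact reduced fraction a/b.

α = 1/4

F_att = 1/2·(g−p) = 1/2·(-5,4) = (-2.5000,2.0000)
o1: d²=41 ≤ ρ²=56; F_rep = 25·(-4,5)/41² = (-0.0595,0.0744)
o2: d²=117 > ρ²=56 → inactive
F = F_att + ΣF_rep = (-2.5595,2.0744)
Δp = p'−p = (-0.6399,0.5186); α = Δx/Fx = (-8605/13448) / (-8605/3362) = 1/4
check: Δy/Fy = (3487/6724) / (3487/1681) = 1/4 ✓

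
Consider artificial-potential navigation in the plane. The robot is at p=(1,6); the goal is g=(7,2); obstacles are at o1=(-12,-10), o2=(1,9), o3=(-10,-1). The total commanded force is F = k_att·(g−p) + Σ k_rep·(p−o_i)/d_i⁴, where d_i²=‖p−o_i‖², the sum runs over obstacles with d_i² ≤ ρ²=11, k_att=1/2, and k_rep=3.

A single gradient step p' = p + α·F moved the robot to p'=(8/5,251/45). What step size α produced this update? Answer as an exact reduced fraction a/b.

F_att = 1/2·(g−p) = 1/2·(6,-4) = (3.0000,-2.0000)
o1: d²=425 > ρ²=11 → inactive
o2: d²=9 ≤ ρ²=11; F_rep = 3·(0,-3)/9² = (0.0000,-0.1111)
o3: d²=170 > ρ²=11 → inactive
F = F_att + ΣF_rep = (3.0000,-2.1111)
Δp = p'−p = (0.6000,-0.4222); α = Δx/Fx = (3/5) / (3) = 1/5
check: Δy/Fy = (-19/45) / (-19/9) = 1/5 ✓

α = 1/5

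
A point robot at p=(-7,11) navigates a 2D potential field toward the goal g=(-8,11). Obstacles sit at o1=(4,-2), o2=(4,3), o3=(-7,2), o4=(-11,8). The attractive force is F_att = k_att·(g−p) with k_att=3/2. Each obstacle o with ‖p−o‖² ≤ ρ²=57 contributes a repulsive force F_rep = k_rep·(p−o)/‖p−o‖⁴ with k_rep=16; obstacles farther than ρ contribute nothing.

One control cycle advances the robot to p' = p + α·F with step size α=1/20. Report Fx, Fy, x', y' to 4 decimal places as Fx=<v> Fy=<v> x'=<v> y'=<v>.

Fx=-1.3976 Fy=0.0768 x'=-7.0699 y'=11.0038

F_att = 3/2·(g−p) = 3/2·(-1,0) = (-1.5000,0.0000)
o1: d²=290 > ρ²=57 → inactive
o2: d²=185 > ρ²=57 → inactive
o3: d²=81 > ρ²=57 → inactive
o4: d²=25 ≤ ρ²=57; F_rep = 16·(4,3)/25² = (0.1024,0.0768)
F = F_att + ΣF_rep = (-1.3976,0.0768)
p' = p + 1/20·F = (-7.0699,11.0038)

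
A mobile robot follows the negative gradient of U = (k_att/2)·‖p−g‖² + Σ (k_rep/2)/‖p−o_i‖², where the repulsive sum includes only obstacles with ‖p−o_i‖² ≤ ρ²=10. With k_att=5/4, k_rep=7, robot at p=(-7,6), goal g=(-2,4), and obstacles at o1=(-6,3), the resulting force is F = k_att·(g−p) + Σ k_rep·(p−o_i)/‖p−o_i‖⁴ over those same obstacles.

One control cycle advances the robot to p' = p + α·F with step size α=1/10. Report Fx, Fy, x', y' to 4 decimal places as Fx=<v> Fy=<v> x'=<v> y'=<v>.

Fx=6.1800 Fy=-2.2900 x'=-6.3820 y'=5.7710

F_att = 5/4·(g−p) = 5/4·(5,-2) = (6.2500,-2.5000)
o1: d²=10 ≤ ρ²=10; F_rep = 7·(-1,3)/10² = (-0.0700,0.2100)
F = F_att + ΣF_rep = (6.1800,-2.2900)
p' = p + 1/10·F = (-6.3820,5.7710)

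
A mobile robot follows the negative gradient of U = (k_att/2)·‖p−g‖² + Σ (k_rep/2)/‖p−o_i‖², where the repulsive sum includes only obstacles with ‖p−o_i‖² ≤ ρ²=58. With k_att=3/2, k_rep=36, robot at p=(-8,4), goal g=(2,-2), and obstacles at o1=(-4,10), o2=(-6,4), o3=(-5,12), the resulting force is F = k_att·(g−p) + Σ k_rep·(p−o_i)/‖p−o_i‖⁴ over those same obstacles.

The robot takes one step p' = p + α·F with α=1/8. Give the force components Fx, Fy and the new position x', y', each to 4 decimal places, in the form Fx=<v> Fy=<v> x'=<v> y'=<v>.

F_att = 3/2·(g−p) = 3/2·(10,-6) = (15.0000,-9.0000)
o1: d²=52 ≤ ρ²=58; F_rep = 36·(-4,-6)/52² = (-0.0533,-0.0799)
o2: d²=4 ≤ ρ²=58; F_rep = 36·(-2,0)/4² = (-4.5000,0.0000)
o3: d²=73 > ρ²=58 → inactive
F = F_att + ΣF_rep = (10.4467,-9.0799)
p' = p + 1/8·F = (-6.6942,2.8650)

Fx=10.4467 Fy=-9.0799 x'=-6.6942 y'=2.8650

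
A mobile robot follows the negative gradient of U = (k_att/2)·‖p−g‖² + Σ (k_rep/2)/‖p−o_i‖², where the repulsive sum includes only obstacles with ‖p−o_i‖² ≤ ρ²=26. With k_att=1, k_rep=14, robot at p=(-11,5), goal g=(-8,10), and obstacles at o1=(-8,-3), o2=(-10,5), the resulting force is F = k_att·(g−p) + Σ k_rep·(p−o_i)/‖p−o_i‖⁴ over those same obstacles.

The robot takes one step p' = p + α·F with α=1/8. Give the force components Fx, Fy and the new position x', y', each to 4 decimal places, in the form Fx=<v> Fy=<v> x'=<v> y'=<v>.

F_att = 1·(g−p) = 1·(3,5) = (3.0000,5.0000)
o1: d²=73 > ρ²=26 → inactive
o2: d²=1 ≤ ρ²=26; F_rep = 14·(-1,0)/1² = (-14.0000,0.0000)
F = F_att + ΣF_rep = (-11.0000,5.0000)
p' = p + 1/8·F = (-12.3750,5.6250)

Fx=-11.0000 Fy=5.0000 x'=-12.3750 y'=5.6250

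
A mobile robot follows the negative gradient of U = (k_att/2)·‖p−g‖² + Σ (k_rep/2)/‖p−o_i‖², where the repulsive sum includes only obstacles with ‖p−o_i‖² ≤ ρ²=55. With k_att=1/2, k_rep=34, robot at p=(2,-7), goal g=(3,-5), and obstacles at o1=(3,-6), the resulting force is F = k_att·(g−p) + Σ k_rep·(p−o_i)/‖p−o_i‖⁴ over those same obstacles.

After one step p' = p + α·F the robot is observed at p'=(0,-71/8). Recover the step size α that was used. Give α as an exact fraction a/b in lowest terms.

F_att = 1/2·(g−p) = 1/2·(1,2) = (0.5000,1.0000)
o1: d²=2 ≤ ρ²=55; F_rep = 34·(-1,-1)/2² = (-8.5000,-8.5000)
F = F_att + ΣF_rep = (-8.0000,-7.5000)
Δp = p'−p = (-2.0000,-1.8750); α = Δx/Fx = (-2) / (-8) = 1/4
check: Δy/Fy = (-15/8) / (-15/2) = 1/4 ✓

α = 1/4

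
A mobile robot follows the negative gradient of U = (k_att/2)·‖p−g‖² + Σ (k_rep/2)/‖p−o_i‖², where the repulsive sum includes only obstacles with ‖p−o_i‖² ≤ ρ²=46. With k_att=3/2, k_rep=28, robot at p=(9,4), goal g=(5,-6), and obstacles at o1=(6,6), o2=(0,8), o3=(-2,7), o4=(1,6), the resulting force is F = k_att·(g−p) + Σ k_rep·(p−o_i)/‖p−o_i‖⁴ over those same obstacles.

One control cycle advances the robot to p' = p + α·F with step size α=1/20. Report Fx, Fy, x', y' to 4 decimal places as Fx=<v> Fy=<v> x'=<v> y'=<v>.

F_att = 3/2·(g−p) = 3/2·(-4,-10) = (-6.0000,-15.0000)
o1: d²=13 ≤ ρ²=46; F_rep = 28·(3,-2)/13² = (0.4970,-0.3314)
o2: d²=97 > ρ²=46 → inactive
o3: d²=130 > ρ²=46 → inactive
o4: d²=68 > ρ²=46 → inactive
F = F_att + ΣF_rep = (-5.5030,-15.3314)
p' = p + 1/20·F = (8.7249,3.2334)

Fx=-5.5030 Fy=-15.3314 x'=8.7249 y'=3.2334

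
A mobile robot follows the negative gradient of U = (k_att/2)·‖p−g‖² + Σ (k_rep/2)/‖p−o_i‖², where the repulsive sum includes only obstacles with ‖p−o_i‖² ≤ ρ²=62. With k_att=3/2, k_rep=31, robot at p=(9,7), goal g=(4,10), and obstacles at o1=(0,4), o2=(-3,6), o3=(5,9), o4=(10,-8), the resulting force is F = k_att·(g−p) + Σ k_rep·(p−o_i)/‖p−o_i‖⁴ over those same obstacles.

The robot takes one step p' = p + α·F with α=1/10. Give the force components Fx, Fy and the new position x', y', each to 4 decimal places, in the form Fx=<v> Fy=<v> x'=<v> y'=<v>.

Fx=-7.1900 Fy=4.3450 x'=8.2810 y'=7.4345

F_att = 3/2·(g−p) = 3/2·(-5,3) = (-7.5000,4.5000)
o1: d²=90 > ρ²=62 → inactive
o2: d²=145 > ρ²=62 → inactive
o3: d²=20 ≤ ρ²=62; F_rep = 31·(4,-2)/20² = (0.3100,-0.1550)
o4: d²=226 > ρ²=62 → inactive
F = F_att + ΣF_rep = (-7.1900,4.3450)
p' = p + 1/10·F = (8.2810,7.4345)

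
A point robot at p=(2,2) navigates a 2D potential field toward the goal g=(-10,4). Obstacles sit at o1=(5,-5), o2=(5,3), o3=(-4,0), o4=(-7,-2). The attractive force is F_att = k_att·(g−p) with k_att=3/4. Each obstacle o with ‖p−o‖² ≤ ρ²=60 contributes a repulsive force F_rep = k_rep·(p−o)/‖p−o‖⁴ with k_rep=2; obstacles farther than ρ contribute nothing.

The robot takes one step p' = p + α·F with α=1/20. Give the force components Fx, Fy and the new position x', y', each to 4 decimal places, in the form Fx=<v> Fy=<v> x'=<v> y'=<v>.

Fx=-9.0543 Fy=1.4867 x'=1.5473 y'=2.0743

F_att = 3/4·(g−p) = 3/4·(-12,2) = (-9.0000,1.5000)
o1: d²=58 ≤ ρ²=60; F_rep = 2·(-3,7)/58² = (-0.0018,0.0042)
o2: d²=10 ≤ ρ²=60; F_rep = 2·(-3,-1)/10² = (-0.0600,-0.0200)
o3: d²=40 ≤ ρ²=60; F_rep = 2·(6,2)/40² = (0.0075,0.0025)
o4: d²=97 > ρ²=60 → inactive
F = F_att + ΣF_rep = (-9.0543,1.4867)
p' = p + 1/20·F = (1.5473,2.0743)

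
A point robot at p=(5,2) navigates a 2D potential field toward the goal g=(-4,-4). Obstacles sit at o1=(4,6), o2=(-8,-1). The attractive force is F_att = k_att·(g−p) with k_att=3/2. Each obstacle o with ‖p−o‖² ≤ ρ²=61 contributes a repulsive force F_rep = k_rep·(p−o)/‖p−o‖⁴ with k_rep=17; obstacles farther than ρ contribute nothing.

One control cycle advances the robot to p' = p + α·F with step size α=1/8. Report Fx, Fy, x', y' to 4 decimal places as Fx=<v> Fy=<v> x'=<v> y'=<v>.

F_att = 3/2·(g−p) = 3/2·(-9,-6) = (-13.5000,-9.0000)
o1: d²=17 ≤ ρ²=61; F_rep = 17·(1,-4)/17² = (0.0588,-0.2353)
o2: d²=178 > ρ²=61 → inactive
F = F_att + ΣF_rep = (-13.4412,-9.2353)
p' = p + 1/8·F = (3.3199,0.8456)

Fx=-13.4412 Fy=-9.2353 x'=3.3199 y'=0.8456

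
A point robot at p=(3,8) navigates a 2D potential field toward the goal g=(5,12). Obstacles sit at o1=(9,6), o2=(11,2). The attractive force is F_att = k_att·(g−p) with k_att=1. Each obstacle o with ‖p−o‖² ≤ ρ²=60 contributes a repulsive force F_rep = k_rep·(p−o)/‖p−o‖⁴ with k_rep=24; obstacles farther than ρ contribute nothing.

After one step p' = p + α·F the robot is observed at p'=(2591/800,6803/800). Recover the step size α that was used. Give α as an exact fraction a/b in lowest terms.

α = 1/8

F_att = 1·(g−p) = 1·(2,4) = (2.0000,4.0000)
o1: d²=40 ≤ ρ²=60; F_rep = 24·(-6,2)/40² = (-0.0900,0.0300)
o2: d²=100 > ρ²=60 → inactive
F = F_att + ΣF_rep = (1.9100,4.0300)
Δp = p'−p = (0.2387,0.5038); α = Δx/Fx = (191/800) / (191/100) = 1/8
check: Δy/Fy = (403/800) / (403/100) = 1/8 ✓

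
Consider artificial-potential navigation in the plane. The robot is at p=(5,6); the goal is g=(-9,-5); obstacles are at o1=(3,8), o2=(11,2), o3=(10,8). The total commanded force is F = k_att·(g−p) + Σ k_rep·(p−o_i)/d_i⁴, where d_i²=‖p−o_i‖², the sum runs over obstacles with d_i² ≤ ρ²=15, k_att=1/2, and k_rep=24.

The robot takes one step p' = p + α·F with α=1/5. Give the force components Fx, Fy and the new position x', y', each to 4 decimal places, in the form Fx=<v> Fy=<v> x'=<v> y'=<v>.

F_att = 1/2·(g−p) = 1/2·(-14,-11) = (-7.0000,-5.5000)
o1: d²=8 ≤ ρ²=15; F_rep = 24·(2,-2)/8² = (0.7500,-0.7500)
o2: d²=52 > ρ²=15 → inactive
o3: d²=29 > ρ²=15 → inactive
F = F_att + ΣF_rep = (-6.2500,-6.2500)
p' = p + 1/5·F = (3.7500,4.7500)

Fx=-6.2500 Fy=-6.2500 x'=3.7500 y'=4.7500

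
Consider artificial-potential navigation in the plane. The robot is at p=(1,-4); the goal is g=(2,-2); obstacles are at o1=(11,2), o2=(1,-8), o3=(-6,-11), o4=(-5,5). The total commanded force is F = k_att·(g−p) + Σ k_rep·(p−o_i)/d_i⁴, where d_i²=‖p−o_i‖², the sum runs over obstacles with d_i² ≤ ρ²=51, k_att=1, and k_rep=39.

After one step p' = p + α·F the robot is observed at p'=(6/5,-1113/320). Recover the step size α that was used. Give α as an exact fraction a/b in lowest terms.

F_att = 1·(g−p) = 1·(1,2) = (1.0000,2.0000)
o1: d²=136 > ρ²=51 → inactive
o2: d²=16 ≤ ρ²=51; F_rep = 39·(0,4)/16² = (0.0000,0.6094)
o3: d²=98 > ρ²=51 → inactive
o4: d²=117 > ρ²=51 → inactive
F = F_att + ΣF_rep = (1.0000,2.6094)
Δp = p'−p = (0.2000,0.5219); α = Δx/Fx = (1/5) / (1) = 1/5
check: Δy/Fy = (167/320) / (167/64) = 1/5 ✓

α = 1/5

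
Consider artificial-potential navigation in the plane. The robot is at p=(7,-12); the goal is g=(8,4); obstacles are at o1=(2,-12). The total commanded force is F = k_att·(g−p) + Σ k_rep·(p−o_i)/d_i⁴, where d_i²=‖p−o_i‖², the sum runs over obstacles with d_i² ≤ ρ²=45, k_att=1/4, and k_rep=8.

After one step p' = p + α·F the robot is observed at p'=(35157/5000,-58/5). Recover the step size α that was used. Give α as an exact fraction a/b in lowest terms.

F_att = 1/4·(g−p) = 1/4·(1,16) = (0.2500,4.0000)
o1: d²=25 ≤ ρ²=45; F_rep = 8·(5,0)/25² = (0.0640,0.0000)
F = F_att + ΣF_rep = (0.3140,4.0000)
Δp = p'−p = (0.0314,0.4000); α = Δx/Fx = (157/5000) / (157/500) = 1/10
check: Δy/Fy = (2/5) / (4) = 1/10 ✓

α = 1/10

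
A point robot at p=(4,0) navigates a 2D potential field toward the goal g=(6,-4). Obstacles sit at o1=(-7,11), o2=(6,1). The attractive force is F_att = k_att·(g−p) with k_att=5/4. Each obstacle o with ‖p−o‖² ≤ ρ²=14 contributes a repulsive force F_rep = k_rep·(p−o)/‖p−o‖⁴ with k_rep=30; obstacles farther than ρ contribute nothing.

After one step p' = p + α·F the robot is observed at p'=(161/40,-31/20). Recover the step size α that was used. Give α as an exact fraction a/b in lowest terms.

α = 1/4

F_att = 5/4·(g−p) = 5/4·(2,-4) = (2.5000,-5.0000)
o1: d²=242 > ρ²=14 → inactive
o2: d²=5 ≤ ρ²=14; F_rep = 30·(-2,-1)/5² = (-2.4000,-1.2000)
F = F_att + ΣF_rep = (0.1000,-6.2000)
Δp = p'−p = (0.0250,-1.5500); α = Δx/Fx = (1/40) / (1/10) = 1/4
check: Δy/Fy = (-31/20) / (-31/5) = 1/4 ✓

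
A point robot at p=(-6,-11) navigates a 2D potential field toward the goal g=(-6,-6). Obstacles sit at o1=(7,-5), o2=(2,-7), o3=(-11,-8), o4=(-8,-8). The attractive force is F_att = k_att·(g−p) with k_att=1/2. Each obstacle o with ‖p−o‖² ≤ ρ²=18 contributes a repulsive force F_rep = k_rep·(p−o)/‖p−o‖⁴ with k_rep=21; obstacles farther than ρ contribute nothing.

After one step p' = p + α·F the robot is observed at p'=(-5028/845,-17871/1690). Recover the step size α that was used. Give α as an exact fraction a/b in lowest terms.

α = 1/5

F_att = 1/2·(g−p) = 1/2·(0,5) = (0.0000,2.5000)
o1: d²=205 > ρ²=18 → inactive
o2: d²=80 > ρ²=18 → inactive
o3: d²=34 > ρ²=18 → inactive
o4: d²=13 ≤ ρ²=18; F_rep = 21·(2,-3)/13² = (0.2485,-0.3728)
F = F_att + ΣF_rep = (0.2485,2.1272)
Δp = p'−p = (0.0497,0.4254); α = Δx/Fx = (42/845) / (42/169) = 1/5
check: Δy/Fy = (719/1690) / (719/338) = 1/5 ✓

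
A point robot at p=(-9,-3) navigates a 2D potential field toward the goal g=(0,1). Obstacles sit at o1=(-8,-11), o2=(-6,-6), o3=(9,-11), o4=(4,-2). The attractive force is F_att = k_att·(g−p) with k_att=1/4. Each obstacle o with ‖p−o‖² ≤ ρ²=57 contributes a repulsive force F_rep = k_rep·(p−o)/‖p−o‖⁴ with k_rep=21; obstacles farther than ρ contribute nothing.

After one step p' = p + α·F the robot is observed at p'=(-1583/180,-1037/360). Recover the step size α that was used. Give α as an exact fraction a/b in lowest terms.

α = 1/10

F_att = 1/4·(g−p) = 1/4·(9,4) = (2.2500,1.0000)
o1: d²=65 > ρ²=57 → inactive
o2: d²=18 ≤ ρ²=57; F_rep = 21·(-3,3)/18² = (-0.1944,0.1944)
o3: d²=388 > ρ²=57 → inactive
o4: d²=170 > ρ²=57 → inactive
F = F_att + ΣF_rep = (2.0556,1.1944)
Δp = p'−p = (0.2056,0.1194); α = Δx/Fx = (37/180) / (37/18) = 1/10
check: Δy/Fy = (43/360) / (43/36) = 1/10 ✓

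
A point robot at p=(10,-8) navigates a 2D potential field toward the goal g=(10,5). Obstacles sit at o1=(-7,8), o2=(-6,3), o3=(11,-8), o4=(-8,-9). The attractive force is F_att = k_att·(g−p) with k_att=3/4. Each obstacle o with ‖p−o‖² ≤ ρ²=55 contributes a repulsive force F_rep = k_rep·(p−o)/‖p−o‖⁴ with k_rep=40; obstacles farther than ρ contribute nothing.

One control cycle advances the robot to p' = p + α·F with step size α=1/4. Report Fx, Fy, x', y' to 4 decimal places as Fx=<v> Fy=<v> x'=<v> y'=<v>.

F_att = 3/4·(g−p) = 3/4·(0,13) = (0.0000,9.7500)
o1: d²=545 > ρ²=55 → inactive
o2: d²=377 > ρ²=55 → inactive
o3: d²=1 ≤ ρ²=55; F_rep = 40·(-1,0)/1² = (-40.0000,0.0000)
o4: d²=325 > ρ²=55 → inactive
F = F_att + ΣF_rep = (-40.0000,9.7500)
p' = p + 1/4·F = (0.0000,-5.5625)

Fx=-40.0000 Fy=9.7500 x'=0.0000 y'=-5.5625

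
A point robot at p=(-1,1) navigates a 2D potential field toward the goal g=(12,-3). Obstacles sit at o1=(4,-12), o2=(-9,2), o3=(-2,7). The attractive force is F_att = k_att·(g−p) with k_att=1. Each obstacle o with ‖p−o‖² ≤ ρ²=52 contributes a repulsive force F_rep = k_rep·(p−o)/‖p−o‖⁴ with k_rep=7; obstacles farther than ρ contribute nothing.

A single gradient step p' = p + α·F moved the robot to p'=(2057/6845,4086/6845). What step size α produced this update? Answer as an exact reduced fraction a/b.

F_att = 1·(g−p) = 1·(13,-4) = (13.0000,-4.0000)
o1: d²=194 > ρ²=52 → inactive
o2: d²=65 > ρ²=52 → inactive
o3: d²=37 ≤ ρ²=52; F_rep = 7·(1,-6)/37² = (0.0051,-0.0307)
F = F_att + ΣF_rep = (13.0051,-4.0307)
Δp = p'−p = (1.3005,-0.4031); α = Δx/Fx = (8902/6845) / (17804/1369) = 1/10
check: Δy/Fy = (-2759/6845) / (-5518/1369) = 1/10 ✓

α = 1/10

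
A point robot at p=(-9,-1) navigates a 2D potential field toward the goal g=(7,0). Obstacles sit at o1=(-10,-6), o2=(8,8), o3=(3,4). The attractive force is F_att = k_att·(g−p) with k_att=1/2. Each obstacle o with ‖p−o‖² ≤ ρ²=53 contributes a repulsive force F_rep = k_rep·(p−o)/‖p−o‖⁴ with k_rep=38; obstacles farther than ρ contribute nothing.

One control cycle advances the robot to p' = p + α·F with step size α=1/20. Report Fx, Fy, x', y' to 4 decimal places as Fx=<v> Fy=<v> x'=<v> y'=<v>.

Fx=8.0562 Fy=0.7811 x'=-8.5972 y'=-0.9609

F_att = 1/2·(g−p) = 1/2·(16,1) = (8.0000,0.5000)
o1: d²=26 ≤ ρ²=53; F_rep = 38·(1,5)/26² = (0.0562,0.2811)
o2: d²=370 > ρ²=53 → inactive
o3: d²=169 > ρ²=53 → inactive
F = F_att + ΣF_rep = (8.0562,0.7811)
p' = p + 1/20·F = (-8.5972,-0.9609)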